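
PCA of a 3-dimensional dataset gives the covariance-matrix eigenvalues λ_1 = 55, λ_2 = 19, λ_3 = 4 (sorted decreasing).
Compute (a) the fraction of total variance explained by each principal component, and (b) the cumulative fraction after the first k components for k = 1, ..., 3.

Step 1 — total variance = trace(Sigma) = Σ λ_i = 55 + 19 + 4 = 78.

Step 2 — fraction explained by component i = λ_i / Σ λ:
  PC1: 55/78 = 0.7051
  PC2: 19/78 = 0.2436
  PC3: 4/78 = 0.0513

Step 3 — cumulative fraction after k components = (λ_1 + ... + λ_k) / Σ λ:
  k = 1: 55/78 = 0.7051
  k = 2: (55 + 19)/78 = 74/78 = 0.9487
  k = 3: (55 + 19 + 4)/78 = 78/78 = 1

Summary (fraction, with percent):

explained: PC1 0.7051 (70.51%), PC2 0.2436 (24.36%), PC3 0.0513 (5.13%);  cumulative: 0.7051, 0.9487, 1


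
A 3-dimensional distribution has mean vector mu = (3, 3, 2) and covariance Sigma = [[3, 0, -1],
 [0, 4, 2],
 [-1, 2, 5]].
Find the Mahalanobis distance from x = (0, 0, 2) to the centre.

Step 1 — centre the observation: (x - mu) = (-3, -3, 0).

Step 2 — invert Sigma (cofactor / det for 3×3, or solve directly):
  Sigma^{-1} = [[0.3636, -0.0455, 0.0909],
 [-0.0455, 0.3182, -0.1364],
 [0.0909, -0.1364, 0.2727]].

Step 3 — form the quadratic (x - mu)^T · Sigma^{-1} · (x - mu):
  Sigma^{-1} · (x - mu) = (-0.9545, -0.8182, 0.1364).
  (x - mu)^T · [Sigma^{-1} · (x - mu)] = (-3)·(-0.9545) + (-3)·(-0.8182) + (0)·(0.1364) = 5.3182.

Step 4 — take square root: d = √(5.3182) ≈ 2.3061.

d(x, mu) = √(5.3182) ≈ 2.3061


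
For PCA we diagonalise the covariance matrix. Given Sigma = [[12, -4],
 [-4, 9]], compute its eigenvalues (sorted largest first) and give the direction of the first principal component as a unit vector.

Step 1 — characteristic polynomial of 2×2 Sigma:
  det(Sigma - λI) = λ² - trace · λ + det = 0.
  trace = 12 + 9 = 21, det = 12·9 - (-4)² = 92.
Step 2 — discriminant:
  Δ = trace² - 4·det = 441 - 368 = 73.
Step 3 — eigenvalues:
  λ = (trace ± √Δ)/2 = (21 ± 8.544)/2,
  λ_1 = 14.772,  λ_2 = 6.228.

Step 4 — unit eigenvector for λ_1: solve (Sigma - λ_1 I)v = 0. First row:
  (12 - 14.772)·v_x + (-4)·v_y = 0, i.e. (-2.772)·v_x + (-4)·v_y = 0,
  so v ∝ (b, λ_1 - a) = (-4, 2.772); multiply by -1 so the first entry is positive: u = (4, -2.772).
  ||u|| = √((4)² + (-2.772)²) = √(23.684) ≈ 4.8666,
  v_1 = u/||u|| ≈ (0.8219, -0.5696) (||v_1|| = 1).

λ_1 = 14.772,  λ_2 = 6.228;  v_1 ≈ (0.8219, -0.5696)


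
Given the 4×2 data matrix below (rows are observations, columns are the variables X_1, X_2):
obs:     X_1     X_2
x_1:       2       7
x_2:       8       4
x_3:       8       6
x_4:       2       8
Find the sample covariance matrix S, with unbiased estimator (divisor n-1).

Step 1 — column means:
  mean(X_1) = (2 + 8 + 8 + 2) / 4 = 20/4 = 5
  mean(X_2) = (7 + 4 + 6 + 8) / 4 = 25/4 = 6.25

Step 2 — sample covariance S[i,j] = (1/(n-1)) · Σ_k (x_{k,i} - mean_i) · (x_{k,j} - mean_j), with n-1 = 3.
  S[X_1,X_1] = ((-3)·(-3) + (3)·(3) + (3)·(3) + (-3)·(-3)) / 3 = 36/3 = 12
  S[X_1,X_2] = ((-3)·(0.75) + (3)·(-2.25) + (3)·(-0.25) + (-3)·(1.75)) / 3 = -15/3 = -5
  S[X_2,X_2] = ((0.75)·(0.75) + (-2.25)·(-2.25) + (-0.25)·(-0.25) + (1.75)·(1.75)) / 3 = 8.75/3 = 2.9167

S is symmetric (S[j,i] = S[i,j]). Assembling:

S = [[12, -5],
 [-5, 2.9167]]


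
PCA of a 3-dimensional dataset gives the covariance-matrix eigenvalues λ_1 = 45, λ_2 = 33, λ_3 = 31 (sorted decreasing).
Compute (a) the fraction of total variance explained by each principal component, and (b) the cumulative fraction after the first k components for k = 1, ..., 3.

Step 1 — total variance = trace(Sigma) = Σ λ_i = 45 + 33 + 31 = 109.

Step 2 — fraction explained by component i = λ_i / Σ λ:
  PC1: 45/109 = 0.4128
  PC2: 33/109 = 0.3028
  PC3: 31/109 = 0.2844

Step 3 — cumulative fraction after k components = (λ_1 + ... + λ_k) / Σ λ:
  k = 1: 45/109 = 0.4128
  k = 2: (45 + 33)/109 = 78/109 = 0.7156
  k = 3: (45 + 33 + 31)/109 = 109/109 = 1

Summary (fraction, with percent):

explained: PC1 0.4128 (41.28%), PC2 0.3028 (30.28%), PC3 0.2844 (28.44%);  cumulative: 0.4128, 0.7156, 1


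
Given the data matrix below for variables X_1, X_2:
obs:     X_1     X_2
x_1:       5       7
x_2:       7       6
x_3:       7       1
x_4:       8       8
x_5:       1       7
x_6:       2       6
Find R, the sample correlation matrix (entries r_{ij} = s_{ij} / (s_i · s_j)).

Step 1 — column means:
  mean(X_1) = (5 + 7 + 7 + 8 + 1 + 2) / 6 = 30/6 = 5
  mean(X_2) = (7 + 6 + 1 + 8 + 7 + 6) / 6 = 35/6 = 5.8333

Step 2 — sample variances and covariances s[i,j] = (1/(n-1)) · Σ_k (x_{k,i} - mean_i) · (x_{k,j} - mean_j), with n-1 = 5:
  s[X_1,X_1] = ((0)·(0) + (2)·(2) + (2)·(2) + (3)·(3) + (-4)·(-4) + (-3)·(-3)) / 5 = 42/5 = 8.4
  s[X_1,X_2] = ((0)·(1.1667) + (2)·(0.1667) + (2)·(-4.8333) + (3)·(2.1667) + (-4)·(1.1667) + (-3)·(0.1667)) / 5 = -8/5 = -1.6
  s[X_2,X_2] = ((1.1667)·(1.1667) + (0.1667)·(0.1667) + (-4.8333)·(-4.8333) + (2.1667)·(2.1667) + (1.1667)·(1.1667) + (0.1667)·(0.1667)) / 5 = 30.8333/5 = 6.1667
  Sample standard deviations s_i = √(s[i,i]):
  s(X_1) = √(8.4) = 2.8983
  s(X_2) = √(6.1667) = 2.4833

Step 3 — r_{ij} = s_{ij} / (s_i · s_j):
  r[X_1,X_1] = 1 (diagonal).
  r[X_1,X_2] = -1.6 / (2.8983 · 2.4833) = -1.6 / 7.1972 = -0.2223
  r[X_2,X_2] = 1 (diagonal).

R is symmetric with unit diagonal. Assembling:

R = [[1, -0.2223],
 [-0.2223, 1]]


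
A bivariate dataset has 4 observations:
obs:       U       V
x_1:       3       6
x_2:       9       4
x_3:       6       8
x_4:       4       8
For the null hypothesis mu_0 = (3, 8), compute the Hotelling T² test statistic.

Step 1 — sample mean vector:
  mean(U) = (3 + 9 + 6 + 4) / 4 = 22/4 = 5.5
  mean(V) = (6 + 4 + 8 + 8) / 4 = 26/4 = 6.5
  x̄ = (5.5, 6.5),  deviation x̄ - mu_0 = (5.5, 6.5) - (3, 8) = (2.5, -1.5).

Step 2 — sample covariance matrix, S[i,j] = (1/(n-1)) · Σ_k (x_{k,i} - mean_i) · (x_{k,j} - mean_j), divisor n-1 = 3:
  S[U,U] = ((-2.5)·(-2.5) + (3.5)·(3.5) + (0.5)·(0.5) + (-1.5)·(-1.5)) / 3 = 21/3 = 7
  S[U,V] = ((-2.5)·(-0.5) + (3.5)·(-2.5) + (0.5)·(1.5) + (-1.5)·(1.5)) / 3 = -9/3 = -3
  S[V,V] = ((-0.5)·(-0.5) + (-2.5)·(-2.5) + (1.5)·(1.5) + (1.5)·(1.5)) / 3 = 11/3 = 3.6667
  S = [[7, -3],
 [-3, 3.6667]].

Step 3 — invert S. det(S) = 7·3.6667 - (-3)² = 16.6667.
  S^{-1} = (1/det) · [[d, -b], [-b, a]] = [[0.22, 0.18],
 [0.18, 0.42]].

Step 4 — quadratic form (x̄ - mu_0)^T · S^{-1} · (x̄ - mu_0):
  S^{-1} · (x̄ - mu_0) = (0.28, -0.18),
  (x̄ - mu_0)^T · [...] = (2.5)·(0.28) + (-1.5)·(-0.18) = 0.97.

Step 5 — scale by n: T² = 4 · 0.97 = 3.88.

T² ≈ 3.88


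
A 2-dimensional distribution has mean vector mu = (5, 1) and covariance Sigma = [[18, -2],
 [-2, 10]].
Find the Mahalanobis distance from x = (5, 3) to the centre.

Step 1 — centre the observation: (x - mu) = (0, 2).

Step 2 — invert Sigma. det(Sigma) = 18·10 - (-2)² = 176.
  Sigma^{-1} = (1/det) · [[d, -b], [-b, a]] = [[0.0568, 0.0114],
 [0.0114, 0.1023]].

Step 3 — form the quadratic (x - mu)^T · Sigma^{-1} · (x - mu):
  Sigma^{-1} · (x - mu) = (0.0227, 0.2045).
  (x - mu)^T · [Sigma^{-1} · (x - mu)] = (0)·(0.0227) + (2)·(0.2045) = 0.4091.

Step 4 — take square root: d = √(0.4091) ≈ 0.6396.

d(x, mu) = √(0.4091) ≈ 0.6396


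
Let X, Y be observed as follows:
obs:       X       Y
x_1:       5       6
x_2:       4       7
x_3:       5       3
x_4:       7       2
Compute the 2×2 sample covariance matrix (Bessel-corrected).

Step 1 — column means:
  mean(X) = (5 + 4 + 5 + 7) / 4 = 21/4 = 5.25
  mean(Y) = (6 + 7 + 3 + 2) / 4 = 18/4 = 4.5

Step 2 — sample covariance S[i,j] = (1/(n-1)) · Σ_k (x_{k,i} - mean_i) · (x_{k,j} - mean_j), with n-1 = 3.
  S[X,X] = ((-0.25)·(-0.25) + (-1.25)·(-1.25) + (-0.25)·(-0.25) + (1.75)·(1.75)) / 3 = 4.75/3 = 1.5833
  S[X,Y] = ((-0.25)·(1.5) + (-1.25)·(2.5) + (-0.25)·(-1.5) + (1.75)·(-2.5)) / 3 = -7.5/3 = -2.5
  S[Y,Y] = ((1.5)·(1.5) + (2.5)·(2.5) + (-1.5)·(-1.5) + (-2.5)·(-2.5)) / 3 = 17/3 = 5.6667

S is symmetric (S[j,i] = S[i,j]). Assembling:

S = [[1.5833, -2.5],
 [-2.5, 5.6667]]


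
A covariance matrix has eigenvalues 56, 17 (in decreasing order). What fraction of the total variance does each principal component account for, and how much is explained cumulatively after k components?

Step 1 — total variance = trace(Sigma) = Σ λ_i = 56 + 17 = 73.

Step 2 — fraction explained by component i = λ_i / Σ λ:
  PC1: 56/73 = 0.7671
  PC2: 17/73 = 0.2329

Step 3 — cumulative fraction after k components = (λ_1 + ... + λ_k) / Σ λ:
  k = 1: 56/73 = 0.7671
  k = 2: (56 + 17)/73 = 73/73 = 1

Summary (fraction, with percent):

explained: PC1 0.7671 (76.71%), PC2 0.2329 (23.29%);  cumulative: 0.7671, 1


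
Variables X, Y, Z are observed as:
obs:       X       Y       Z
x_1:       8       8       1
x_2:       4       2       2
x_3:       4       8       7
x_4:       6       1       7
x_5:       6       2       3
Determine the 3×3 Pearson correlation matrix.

Step 1 — column means:
  mean(X) = (8 + 4 + 4 + 6 + 6) / 5 = 28/5 = 5.6
  mean(Y) = (8 + 2 + 8 + 1 + 2) / 5 = 21/5 = 4.2
  mean(Z) = (1 + 2 + 7 + 7 + 3) / 5 = 20/5 = 4

Step 2 — sample variances and covariances s[i,j] = (1/(n-1)) · Σ_k (x_{k,i} - mean_i) · (x_{k,j} - mean_j), with n-1 = 4:
  s[X,X] = ((2.4)·(2.4) + (-1.6)·(-1.6) + (-1.6)·(-1.6) + (0.4)·(0.4) + (0.4)·(0.4)) / 4 = 11.2/4 = 2.8
  s[X,Y] = ((2.4)·(3.8) + (-1.6)·(-2.2) + (-1.6)·(3.8) + (0.4)·(-3.2) + (0.4)·(-2.2)) / 4 = 4.4/4 = 1.1
  s[X,Z] = ((2.4)·(-3) + (-1.6)·(-2) + (-1.6)·(3) + (0.4)·(3) + (0.4)·(-1)) / 4 = -8/4 = -2
  s[Y,Y] = ((3.8)·(3.8) + (-2.2)·(-2.2) + (3.8)·(3.8) + (-3.2)·(-3.2) + (-2.2)·(-2.2)) / 4 = 48.8/4 = 12.2
  s[Y,Z] = ((3.8)·(-3) + (-2.2)·(-2) + (3.8)·(3) + (-3.2)·(3) + (-2.2)·(-1)) / 4 = -3/4 = -0.75
  s[Z,Z] = ((-3)·(-3) + (-2)·(-2) + (3)·(3) + (3)·(3) + (-1)·(-1)) / 4 = 32/4 = 8
  Sample standard deviations s_i = √(s[i,i]):
  s(X) = √(2.8) = 1.6733
  s(Y) = √(12.2) = 3.4928
  s(Z) = √(8) = 2.8284

Step 3 — r_{ij} = s_{ij} / (s_i · s_j):
  r[X,X] = 1 (diagonal).
  r[X,Y] = 1.1 / (1.6733 · 3.4928) = 1.1 / 5.8447 = 0.1882
  r[X,Z] = -2 / (1.6733 · 2.8284) = -2 / 4.7329 = -0.4226
  r[Y,Y] = 1 (diagonal).
  r[Y,Z] = -0.75 / (3.4928 · 2.8284) = -0.75 / 9.8793 = -0.0759
  r[Z,Z] = 1 (diagonal).

R is symmetric with unit diagonal. Assembling:

R = [[1, 0.1882, -0.4226],
 [0.1882, 1, -0.0759],
 [-0.4226, -0.0759, 1]]


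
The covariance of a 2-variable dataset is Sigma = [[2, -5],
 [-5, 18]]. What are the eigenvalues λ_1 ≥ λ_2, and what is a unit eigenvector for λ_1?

Step 1 — characteristic polynomial of 2×2 Sigma:
  det(Sigma - λI) = λ² - trace · λ + det = 0.
  trace = 2 + 18 = 20, det = 2·18 - (-5)² = 11.
Step 2 — discriminant:
  Δ = trace² - 4·det = 400 - 44 = 356.
Step 3 — eigenvalues:
  λ = (trace ± √Δ)/2 = (20 ± 18.868)/2,
  λ_1 = 19.434,  λ_2 = 0.566.

Step 4 — unit eigenvector for λ_1: solve (Sigma - λ_1 I)v = 0. First row:
  (2 - 19.434)·v_x + (-5)·v_y = 0, i.e. (-17.434)·v_x + (-5)·v_y = 0,
  so v ∝ (b, λ_1 - a) = (-5, 17.434); multiply by -1 so the first entry is positive: u = (5, -17.434).
  ||u|| = √((5)² + (-17.434)²) = √(328.9437) ≈ 18.1368,
  v_1 = u/||u|| ≈ (0.2757, -0.9612) (||v_1|| = 1).

λ_1 = 19.434,  λ_2 = 0.566;  v_1 ≈ (0.2757, -0.9612)


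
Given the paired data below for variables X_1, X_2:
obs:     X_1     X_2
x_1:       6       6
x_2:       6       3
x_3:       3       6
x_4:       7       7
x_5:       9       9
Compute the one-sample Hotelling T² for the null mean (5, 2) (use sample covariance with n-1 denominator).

Step 1 — sample mean vector:
  mean(X_1) = (6 + 6 + 3 + 7 + 9) / 5 = 31/5 = 6.2
  mean(X_2) = (6 + 3 + 6 + 7 + 9) / 5 = 31/5 = 6.2
  x̄ = (6.2, 6.2),  deviation x̄ - mu_0 = (6.2, 6.2) - (5, 2) = (1.2, 4.2).

Step 2 — sample covariance matrix, S[i,j] = (1/(n-1)) · Σ_k (x_{k,i} - mean_i) · (x_{k,j} - mean_j), divisor n-1 = 4:
  S[X_1,X_1] = ((-0.2)·(-0.2) + (-0.2)·(-0.2) + (-3.2)·(-3.2) + (0.8)·(0.8) + (2.8)·(2.8)) / 4 = 18.8/4 = 4.7
  S[X_1,X_2] = ((-0.2)·(-0.2) + (-0.2)·(-3.2) + (-3.2)·(-0.2) + (0.8)·(0.8) + (2.8)·(2.8)) / 4 = 9.8/4 = 2.45
  S[X_2,X_2] = ((-0.2)·(-0.2) + (-3.2)·(-3.2) + (-0.2)·(-0.2) + (0.8)·(0.8) + (2.8)·(2.8)) / 4 = 18.8/4 = 4.7
  S = [[4.7, 2.45],
 [2.45, 4.7]].

Step 3 — invert S. det(S) = 4.7·4.7 - (2.45)² = 16.0875.
  S^{-1} = (1/det) · [[d, -b], [-b, a]] = [[0.2922, -0.1523],
 [-0.1523, 0.2922]].

Step 4 — quadratic form (x̄ - mu_0)^T · S^{-1} · (x̄ - mu_0):
  S^{-1} · (x̄ - mu_0) = (-0.289, 1.0443),
  (x̄ - mu_0)^T · [...] = (1.2)·(-0.289) + (4.2)·(1.0443) = 4.0392.

Step 5 — scale by n: T² = 5 · 4.0392 = 20.1958.

T² ≈ 20.1958


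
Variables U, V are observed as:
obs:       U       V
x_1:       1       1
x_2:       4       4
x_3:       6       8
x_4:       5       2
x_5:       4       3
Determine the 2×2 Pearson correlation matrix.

Step 1 — column means:
  mean(U) = (1 + 4 + 6 + 5 + 4) / 5 = 20/5 = 4
  mean(V) = (1 + 4 + 8 + 2 + 3) / 5 = 18/5 = 3.6

Step 2 — sample variances and covariances s[i,j] = (1/(n-1)) · Σ_k (x_{k,i} - mean_i) · (x_{k,j} - mean_j), with n-1 = 4:
  s[U,U] = ((-3)·(-3) + (0)·(0) + (2)·(2) + (1)·(1) + (0)·(0)) / 4 = 14/4 = 3.5
  s[U,V] = ((-3)·(-2.6) + (0)·(0.4) + (2)·(4.4) + (1)·(-1.6) + (0)·(-0.6)) / 4 = 15/4 = 3.75
  s[V,V] = ((-2.6)·(-2.6) + (0.4)·(0.4) + (4.4)·(4.4) + (-1.6)·(-1.6) + (-0.6)·(-0.6)) / 4 = 29.2/4 = 7.3
  Sample standard deviations s_i = √(s[i,i]):
  s(U) = √(3.5) = 1.8708
  s(V) = √(7.3) = 2.7019

Step 3 — r_{ij} = s_{ij} / (s_i · s_j):
  r[U,U] = 1 (diagonal).
  r[U,V] = 3.75 / (1.8708 · 2.7019) = 3.75 / 5.0547 = 0.7419
  r[V,V] = 1 (diagonal).

R is symmetric with unit diagonal. Assembling:

R = [[1, 0.7419],
 [0.7419, 1]]


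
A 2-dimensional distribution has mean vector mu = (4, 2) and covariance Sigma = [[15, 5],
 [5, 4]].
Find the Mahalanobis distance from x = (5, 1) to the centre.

Step 1 — centre the observation: (x - mu) = (1, -1).

Step 2 — invert Sigma. det(Sigma) = 15·4 - (5)² = 35.
  Sigma^{-1} = (1/det) · [[d, -b], [-b, a]] = [[0.1143, -0.1429],
 [-0.1429, 0.4286]].

Step 3 — form the quadratic (x - mu)^T · Sigma^{-1} · (x - mu):
  Sigma^{-1} · (x - mu) = (0.2571, -0.5714).
  (x - mu)^T · [Sigma^{-1} · (x - mu)] = (1)·(0.2571) + (-1)·(-0.5714) = 0.8286.

Step 4 — take square root: d = √(0.8286) ≈ 0.9103.

d(x, mu) = √(0.8286) ≈ 0.9103


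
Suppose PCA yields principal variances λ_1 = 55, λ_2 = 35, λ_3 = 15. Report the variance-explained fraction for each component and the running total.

Step 1 — total variance = trace(Sigma) = Σ λ_i = 55 + 35 + 15 = 105.

Step 2 — fraction explained by component i = λ_i / Σ λ:
  PC1: 55/105 = 0.5238
  PC2: 35/105 = 0.3333
  PC3: 15/105 = 0.1429

Step 3 — cumulative fraction after k components = (λ_1 + ... + λ_k) / Σ λ:
  k = 1: 55/105 = 0.5238
  k = 2: (55 + 35)/105 = 90/105 = 0.8571
  k = 3: (55 + 35 + 15)/105 = 105/105 = 1

Summary (fraction, with percent):

explained: PC1 0.5238 (52.38%), PC2 0.3333 (33.33%), PC3 0.1429 (14.29%);  cumulative: 0.5238, 0.8571, 1


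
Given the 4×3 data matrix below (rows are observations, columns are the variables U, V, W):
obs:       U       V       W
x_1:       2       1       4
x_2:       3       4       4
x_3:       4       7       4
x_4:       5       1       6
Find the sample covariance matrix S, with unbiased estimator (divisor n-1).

Step 1 — column means:
  mean(U) = (2 + 3 + 4 + 5) / 4 = 14/4 = 3.5
  mean(V) = (1 + 4 + 7 + 1) / 4 = 13/4 = 3.25
  mean(W) = (4 + 4 + 4 + 6) / 4 = 18/4 = 4.5

Step 2 — sample covariance S[i,j] = (1/(n-1)) · Σ_k (x_{k,i} - mean_i) · (x_{k,j} - mean_j), with n-1 = 3.
  S[U,U] = ((-1.5)·(-1.5) + (-0.5)·(-0.5) + (0.5)·(0.5) + (1.5)·(1.5)) / 3 = 5/3 = 1.6667
  S[U,V] = ((-1.5)·(-2.25) + (-0.5)·(0.75) + (0.5)·(3.75) + (1.5)·(-2.25)) / 3 = 1.5/3 = 0.5
  S[U,W] = ((-1.5)·(-0.5) + (-0.5)·(-0.5) + (0.5)·(-0.5) + (1.5)·(1.5)) / 3 = 3/3 = 1
  S[V,V] = ((-2.25)·(-2.25) + (0.75)·(0.75) + (3.75)·(3.75) + (-2.25)·(-2.25)) / 3 = 24.75/3 = 8.25
  S[V,W] = ((-2.25)·(-0.5) + (0.75)·(-0.5) + (3.75)·(-0.5) + (-2.25)·(1.5)) / 3 = -4.5/3 = -1.5
  S[W,W] = ((-0.5)·(-0.5) + (-0.5)·(-0.5) + (-0.5)·(-0.5) + (1.5)·(1.5)) / 3 = 3/3 = 1

S is symmetric (S[j,i] = S[i,j]). Assembling:

S = [[1.6667, 0.5, 1],
 [0.5, 8.25, -1.5],
 [1, -1.5, 1]]


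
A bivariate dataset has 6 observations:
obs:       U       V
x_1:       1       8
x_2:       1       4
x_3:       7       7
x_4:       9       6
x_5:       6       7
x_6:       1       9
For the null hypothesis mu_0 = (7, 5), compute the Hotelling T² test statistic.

Step 1 — sample mean vector:
  mean(U) = (1 + 1 + 7 + 9 + 6 + 1) / 6 = 25/6 = 4.1667
  mean(V) = (8 + 4 + 7 + 6 + 7 + 9) / 6 = 41/6 = 6.8333
  x̄ = (4.1667, 6.8333),  deviation x̄ - mu_0 = (4.1667, 6.8333) - (7, 5) = (-2.8333, 1.8333).

Step 2 — sample covariance matrix, S[i,j] = (1/(n-1)) · Σ_k (x_{k,i} - mean_i) · (x_{k,j} - mean_j), divisor n-1 = 5:
  S[U,U] = ((-3.1667)·(-3.1667) + (-3.1667)·(-3.1667) + (2.8333)·(2.8333) + (4.8333)·(4.8333) + (1.8333)·(1.8333) + (-3.1667)·(-3.1667)) / 5 = 64.8333/5 = 12.9667
  S[U,V] = ((-3.1667)·(1.1667) + (-3.1667)·(-2.8333) + (2.8333)·(0.1667) + (4.8333)·(-0.8333) + (1.8333)·(0.1667) + (-3.1667)·(2.1667)) / 5 = -4.8333/5 = -0.9667
  S[V,V] = ((1.1667)·(1.1667) + (-2.8333)·(-2.8333) + (0.1667)·(0.1667) + (-0.8333)·(-0.8333) + (0.1667)·(0.1667) + (2.1667)·(2.1667)) / 5 = 14.8333/5 = 2.9667
  S = [[12.9667, -0.9667],
 [-0.9667, 2.9667]].

Step 3 — invert S. det(S) = 12.9667·2.9667 - (-0.9667)² = 37.5333.
  S^{-1} = (1/det) · [[d, -b], [-b, a]] = [[0.079, 0.0258],
 [0.0258, 0.3455]].

Step 4 — quadratic form (x̄ - mu_0)^T · S^{-1} · (x̄ - mu_0):
  S^{-1} · (x̄ - mu_0) = (-0.1767, 0.5604),
  (x̄ - mu_0)^T · [...] = (-2.8333)·(-0.1767) + (1.8333)·(0.5604) = 1.5281.

Step 5 — scale by n: T² = 6 · 1.5281 = 9.1687.

T² ≈ 9.1687


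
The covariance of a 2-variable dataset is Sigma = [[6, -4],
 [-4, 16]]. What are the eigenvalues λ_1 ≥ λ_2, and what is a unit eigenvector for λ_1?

Step 1 — characteristic polynomial of 2×2 Sigma:
  det(Sigma - λI) = λ² - trace · λ + det = 0.
  trace = 6 + 16 = 22, det = 6·16 - (-4)² = 80.
Step 2 — discriminant:
  Δ = trace² - 4·det = 484 - 320 = 164.
Step 3 — eigenvalues:
  λ = (trace ± √Δ)/2 = (22 ± 12.8062)/2,
  λ_1 = 17.4031,  λ_2 = 4.5969.

Step 4 — unit eigenvector for λ_1: solve (Sigma - λ_1 I)v = 0. First row:
  (6 - 17.4031)·v_x + (-4)·v_y = 0, i.e. (-11.4031)·v_x + (-4)·v_y = 0,
  so v ∝ (b, λ_1 - a) = (-4, 11.4031); multiply by -1 so the first entry is positive: u = (4, -11.4031).
  ||u|| = √((4)² + (-11.4031)²) = √(146.0312) ≈ 12.0843,
  v_1 = u/||u|| ≈ (0.331, -0.9436) (||v_1|| = 1).

λ_1 = 17.4031,  λ_2 = 4.5969;  v_1 ≈ (0.331, -0.9436)


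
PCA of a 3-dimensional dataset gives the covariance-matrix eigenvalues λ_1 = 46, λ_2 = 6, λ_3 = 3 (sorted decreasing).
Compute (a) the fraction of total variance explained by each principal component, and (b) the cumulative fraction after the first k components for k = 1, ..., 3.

Step 1 — total variance = trace(Sigma) = Σ λ_i = 46 + 6 + 3 = 55.

Step 2 — fraction explained by component i = λ_i / Σ λ:
  PC1: 46/55 = 0.8364
  PC2: 6/55 = 0.1091
  PC3: 3/55 = 0.0545

Step 3 — cumulative fraction after k components = (λ_1 + ... + λ_k) / Σ λ:
  k = 1: 46/55 = 0.8364
  k = 2: (46 + 6)/55 = 52/55 = 0.9455
  k = 3: (46 + 6 + 3)/55 = 55/55 = 1

Summary (fraction, with percent):

explained: PC1 0.8364 (83.64%), PC2 0.1091 (10.91%), PC3 0.0545 (5.45%);  cumulative: 0.8364, 0.9455, 1


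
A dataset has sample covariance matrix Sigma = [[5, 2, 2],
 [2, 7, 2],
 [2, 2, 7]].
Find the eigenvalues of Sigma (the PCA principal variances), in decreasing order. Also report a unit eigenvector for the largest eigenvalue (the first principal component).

Step 1 — characteristic polynomial p(λ) = det(λI - Sigma) = λ³ - tr·λ² + c_1·λ - det, where tr = trace, c_1 = sum of the principal 2×2 minors, det = det(Sigma):
  tr = 5 + 7 + 7 = 19,
  c_1 = (5·7 - (2)²) + (5·7 - (2)²) + (7·7 - (2)²) = 31 + 31 + 45 = 107,
  det = 5·(7·7 - (2)²) - (2)·((2)·7 - (2)·(2)) + (2)·((2)·(2) - 7·(2)) = 5·(45) - (2)·(10) + (2)·(-10) = 185.
  So p(λ) = λ³ - 19λ² + 107λ - 185.
Step 2 — look for an integer root (rational root theorem: any rational root is an integer divisor of 185). Testing λ = 5:
  p(5) = 125 - 475 + 535 - 185 = 0  ✓
  Dividing out (λ - 5): p(λ) = (λ - 5)(λ² - 14λ + 37).
Step 3 — remaining eigenvalues from the quadratic λ² - 14λ + 37 = 0:
  Δ = 14² - 4·37 = 196 - 148 = 48,  λ = (14 ± √48)/2 = (14 ± 6.9282)/2 ≈ 10.4641 or 3.5359.
  Sorted: λ_1 = 10.4641,  λ_2 = 5,  λ_3 = 3.5359  (check: sum = 19 = tr ✓).

Step 4 — unit eigenvector for λ_1 ≈ 10.4641: v spans the null space of (Sigma - λ_1 I), whose rows are
  r_1 = (-5.4641, 2, 2),  r_2 = (2, -3.4641, 2),  r_3 = (2, 2, -3.4641).
  v is orthogonal to every row, so take v ∝ r_1 × r_2 = ((2)·(2) - (2)·(-3.4641), (2)·(2) - (-5.4641)·(2), (-5.4641)·(-3.4641) - (2)·(2)) ≈ (10.9282, 14.9282, 14.9282).
  Let u = (10.9282, 14.9282, 14.9282).
  ||u|| = √((10.9282)² + (14.9282)² + (14.9282)²) = √(565.1281) ≈ 23.7724,  v_1 = u/||u|| ≈ (0.4597, 0.628, 0.628) (||v_1|| = 1).

λ_1 = 10.4641,  λ_2 = 5,  λ_3 = 3.5359;  v_1 ≈ (0.4597, 0.628, 0.628)


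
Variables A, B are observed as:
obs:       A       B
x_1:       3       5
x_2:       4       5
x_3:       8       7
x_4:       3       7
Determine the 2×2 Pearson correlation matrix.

Step 1 — column means:
  mean(A) = (3 + 4 + 8 + 3) / 4 = 18/4 = 4.5
  mean(B) = (5 + 5 + 7 + 7) / 4 = 24/4 = 6

Step 2 — sample variances and covariances s[i,j] = (1/(n-1)) · Σ_k (x_{k,i} - mean_i) · (x_{k,j} - mean_j), with n-1 = 3:
  s[A,A] = ((-1.5)·(-1.5) + (-0.5)·(-0.5) + (3.5)·(3.5) + (-1.5)·(-1.5)) / 3 = 17/3 = 5.6667
  s[A,B] = ((-1.5)·(-1) + (-0.5)·(-1) + (3.5)·(1) + (-1.5)·(1)) / 3 = 4/3 = 1.3333
  s[B,B] = ((-1)·(-1) + (-1)·(-1) + (1)·(1) + (1)·(1)) / 3 = 4/3 = 1.3333
  Sample standard deviations s_i = √(s[i,i]):
  s(A) = √(5.6667) = 2.3805
  s(B) = √(1.3333) = 1.1547

Step 3 — r_{ij} = s_{ij} / (s_i · s_j):
  r[A,A] = 1 (diagonal).
  r[A,B] = 1.3333 / (2.3805 · 1.1547) = 1.3333 / 2.7487 = 0.4851
  r[B,B] = 1 (diagonal).

R is symmetric with unit diagonal. Assembling:

R = [[1, 0.4851],
 [0.4851, 1]]


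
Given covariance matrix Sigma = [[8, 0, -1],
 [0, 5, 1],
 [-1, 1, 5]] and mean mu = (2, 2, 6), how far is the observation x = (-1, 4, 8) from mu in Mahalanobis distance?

Step 1 — centre the observation: (x - mu) = (-3, 2, 2).

Step 2 — invert Sigma (cofactor / det for 3×3, or solve directly):
  Sigma^{-1} = [[0.1283, -0.0053, 0.0267],
 [-0.0053, 0.2086, -0.0428],
 [0.0267, -0.0428, 0.2139]].

Step 3 — form the quadratic (x - mu)^T · Sigma^{-1} · (x - mu):
  Sigma^{-1} · (x - mu) = (-0.3422, 0.3476, 0.262).
  (x - mu)^T · [Sigma^{-1} · (x - mu)] = (-3)·(-0.3422) + (2)·(0.3476) + (2)·(0.262) = 2.246.

Step 4 — take square root: d = √(2.246) ≈ 1.4987.

d(x, mu) = √(2.246) ≈ 1.4987


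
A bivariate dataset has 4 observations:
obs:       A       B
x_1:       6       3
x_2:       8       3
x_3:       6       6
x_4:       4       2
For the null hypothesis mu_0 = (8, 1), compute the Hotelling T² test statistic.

Step 1 — sample mean vector:
  mean(A) = (6 + 8 + 6 + 4) / 4 = 24/4 = 6
  mean(B) = (3 + 3 + 6 + 2) / 4 = 14/4 = 3.5
  x̄ = (6, 3.5),  deviation x̄ - mu_0 = (6, 3.5) - (8, 1) = (-2, 2.5).

Step 2 — sample covariance matrix, S[i,j] = (1/(n-1)) · Σ_k (x_{k,i} - mean_i) · (x_{k,j} - mean_j), divisor n-1 = 3:
  S[A,A] = ((0)·(0) + (2)·(2) + (0)·(0) + (-2)·(-2)) / 3 = 8/3 = 2.6667
  S[A,B] = ((0)·(-0.5) + (2)·(-0.5) + (0)·(2.5) + (-2)·(-1.5)) / 3 = 2/3 = 0.6667
  S[B,B] = ((-0.5)·(-0.5) + (-0.5)·(-0.5) + (2.5)·(2.5) + (-1.5)·(-1.5)) / 3 = 9/3 = 3
  S = [[2.6667, 0.6667],
 [0.6667, 3]].

Step 3 — invert S. det(S) = 2.6667·3 - (0.6667)² = 7.5556.
  S^{-1} = (1/det) · [[d, -b], [-b, a]] = [[0.3971, -0.0882],
 [-0.0882, 0.3529]].

Step 4 — quadratic form (x̄ - mu_0)^T · S^{-1} · (x̄ - mu_0):
  S^{-1} · (x̄ - mu_0) = (-1.0147, 1.0588),
  (x̄ - mu_0)^T · [...] = (-2)·(-1.0147) + (2.5)·(1.0588) = 4.6765.

Step 5 — scale by n: T² = 4 · 4.6765 = 18.7059.

T² ≈ 18.7059


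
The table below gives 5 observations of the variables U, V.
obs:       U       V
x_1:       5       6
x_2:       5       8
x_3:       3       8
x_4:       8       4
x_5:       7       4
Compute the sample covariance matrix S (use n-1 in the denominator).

Step 1 — column means:
  mean(U) = (5 + 5 + 3 + 8 + 7) / 5 = 28/5 = 5.6
  mean(V) = (6 + 8 + 8 + 4 + 4) / 5 = 30/5 = 6

Step 2 — sample covariance S[i,j] = (1/(n-1)) · Σ_k (x_{k,i} - mean_i) · (x_{k,j} - mean_j), with n-1 = 4.
  S[U,U] = ((-0.6)·(-0.6) + (-0.6)·(-0.6) + (-2.6)·(-2.6) + (2.4)·(2.4) + (1.4)·(1.4)) / 4 = 15.2/4 = 3.8
  S[U,V] = ((-0.6)·(0) + (-0.6)·(2) + (-2.6)·(2) + (2.4)·(-2) + (1.4)·(-2)) / 4 = -14/4 = -3.5
  S[V,V] = ((0)·(0) + (2)·(2) + (2)·(2) + (-2)·(-2) + (-2)·(-2)) / 4 = 16/4 = 4

S is symmetric (S[j,i] = S[i,j]). Assembling:

S = [[3.8, -3.5],
 [-3.5, 4]]


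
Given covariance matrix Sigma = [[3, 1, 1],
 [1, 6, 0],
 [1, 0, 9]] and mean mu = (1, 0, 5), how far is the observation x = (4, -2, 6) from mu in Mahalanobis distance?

Step 1 — centre the observation: (x - mu) = (3, -2, 1).

Step 2 — invert Sigma (cofactor / det for 3×3, or solve directly):
  Sigma^{-1} = [[0.3673, -0.0612, -0.0408],
 [-0.0612, 0.1769, 0.0068],
 [-0.0408, 0.0068, 0.1156]].

Step 3 — form the quadratic (x - mu)^T · Sigma^{-1} · (x - mu):
  Sigma^{-1} · (x - mu) = (1.1837, -0.5306, -0.0204).
  (x - mu)^T · [Sigma^{-1} · (x - mu)] = (3)·(1.1837) + (-2)·(-0.5306) + (1)·(-0.0204) = 4.5918.

Step 4 — take square root: d = √(4.5918) ≈ 2.1429.

d(x, mu) = √(4.5918) ≈ 2.1429


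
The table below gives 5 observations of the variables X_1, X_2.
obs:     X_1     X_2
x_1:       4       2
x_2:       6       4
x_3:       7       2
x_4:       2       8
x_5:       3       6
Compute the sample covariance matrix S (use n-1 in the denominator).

Step 1 — column means:
  mean(X_1) = (4 + 6 + 7 + 2 + 3) / 5 = 22/5 = 4.4
  mean(X_2) = (2 + 4 + 2 + 8 + 6) / 5 = 22/5 = 4.4

Step 2 — sample covariance S[i,j] = (1/(n-1)) · Σ_k (x_{k,i} - mean_i) · (x_{k,j} - mean_j), with n-1 = 4.
  S[X_1,X_1] = ((-0.4)·(-0.4) + (1.6)·(1.6) + (2.6)·(2.6) + (-2.4)·(-2.4) + (-1.4)·(-1.4)) / 4 = 17.2/4 = 4.3
  S[X_1,X_2] = ((-0.4)·(-2.4) + (1.6)·(-0.4) + (2.6)·(-2.4) + (-2.4)·(3.6) + (-1.4)·(1.6)) / 4 = -16.8/4 = -4.2
  S[X_2,X_2] = ((-2.4)·(-2.4) + (-0.4)·(-0.4) + (-2.4)·(-2.4) + (3.6)·(3.6) + (1.6)·(1.6)) / 4 = 27.2/4 = 6.8

S is symmetric (S[j,i] = S[i,j]). Assembling:

S = [[4.3, -4.2],
 [-4.2, 6.8]]


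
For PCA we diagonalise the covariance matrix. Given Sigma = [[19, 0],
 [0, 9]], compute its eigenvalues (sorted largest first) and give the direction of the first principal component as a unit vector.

Step 1 — characteristic polynomial of 2×2 Sigma:
  det(Sigma - λI) = λ² - trace · λ + det = 0.
  trace = 19 + 9 = 28, det = 19·9 - (0)² = 171.
Step 2 — discriminant:
  Δ = trace² - 4·det = 784 - 684 = 100.
Step 3 — eigenvalues:
  λ = (trace ± √Δ)/2 = (28 ± 10)/2,
  λ_1 = 19,  λ_2 = 9.

Step 4 — unit eigenvector for λ_1: Sigma is diagonal, so its eigenvectors are the coordinate axes. λ_1 = 19 is the diagonal entry on the first coordinate axis, hence
  v_1 = (1, 0) (||v_1|| = 1).

λ_1 = 19,  λ_2 = 9;  v_1 ≈ (1, 0)


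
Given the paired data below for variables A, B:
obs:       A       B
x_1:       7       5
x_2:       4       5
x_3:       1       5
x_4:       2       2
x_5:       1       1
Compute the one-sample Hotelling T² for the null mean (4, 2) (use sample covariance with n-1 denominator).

Step 1 — sample mean vector:
  mean(A) = (7 + 4 + 1 + 2 + 1) / 5 = 15/5 = 3
  mean(B) = (5 + 5 + 5 + 2 + 1) / 5 = 18/5 = 3.6
  x̄ = (3, 3.6),  deviation x̄ - mu_0 = (3, 3.6) - (4, 2) = (-1, 1.6).

Step 2 — sample covariance matrix, S[i,j] = (1/(n-1)) · Σ_k (x_{k,i} - mean_i) · (x_{k,j} - mean_j), divisor n-1 = 4:
  S[A,A] = ((4)·(4) + (1)·(1) + (-2)·(-2) + (-1)·(-1) + (-2)·(-2)) / 4 = 26/4 = 6.5
  S[A,B] = ((4)·(1.4) + (1)·(1.4) + (-2)·(1.4) + (-1)·(-1.6) + (-2)·(-2.6)) / 4 = 11/4 = 2.75
  S[B,B] = ((1.4)·(1.4) + (1.4)·(1.4) + (1.4)·(1.4) + (-1.6)·(-1.6) + (-2.6)·(-2.6)) / 4 = 15.2/4 = 3.8
  S = [[6.5, 2.75],
 [2.75, 3.8]].

Step 3 — invert S. det(S) = 6.5·3.8 - (2.75)² = 17.1375.
  S^{-1} = (1/det) · [[d, -b], [-b, a]] = [[0.2217, -0.1605],
 [-0.1605, 0.3793]].

Step 4 — quadratic form (x̄ - mu_0)^T · S^{-1} · (x̄ - mu_0):
  S^{-1} · (x̄ - mu_0) = (-0.4785, 0.7673),
  (x̄ - mu_0)^T · [...] = (-1)·(-0.4785) + (1.6)·(0.7673) = 1.7062.

Step 5 — scale by n: T² = 5 · 1.7062 = 8.531.

T² ≈ 8.531


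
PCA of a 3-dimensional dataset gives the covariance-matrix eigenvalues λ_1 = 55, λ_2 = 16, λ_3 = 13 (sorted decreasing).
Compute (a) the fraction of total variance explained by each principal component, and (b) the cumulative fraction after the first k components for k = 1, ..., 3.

Step 1 — total variance = trace(Sigma) = Σ λ_i = 55 + 16 + 13 = 84.

Step 2 — fraction explained by component i = λ_i / Σ λ:
  PC1: 55/84 = 0.6548
  PC2: 16/84 = 0.1905
  PC3: 13/84 = 0.1548

Step 3 — cumulative fraction after k components = (λ_1 + ... + λ_k) / Σ λ:
  k = 1: 55/84 = 0.6548
  k = 2: (55 + 16)/84 = 71/84 = 0.8452
  k = 3: (55 + 16 + 13)/84 = 84/84 = 1

Summary (fraction, with percent):

explained: PC1 0.6548 (65.48%), PC2 0.1905 (19.05%), PC3 0.1548 (15.48%);  cumulative: 0.6548, 0.8452, 1


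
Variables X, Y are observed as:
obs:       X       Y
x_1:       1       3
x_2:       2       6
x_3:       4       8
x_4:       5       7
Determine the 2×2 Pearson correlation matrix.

Step 1 — column means:
  mean(X) = (1 + 2 + 4 + 5) / 4 = 12/4 = 3
  mean(Y) = (3 + 6 + 8 + 7) / 4 = 24/4 = 6

Step 2 — sample variances and covariances s[i,j] = (1/(n-1)) · Σ_k (x_{k,i} - mean_i) · (x_{k,j} - mean_j), with n-1 = 3:
  s[X,X] = ((-2)·(-2) + (-1)·(-1) + (1)·(1) + (2)·(2)) / 3 = 10/3 = 3.3333
  s[X,Y] = ((-2)·(-3) + (-1)·(0) + (1)·(2) + (2)·(1)) / 3 = 10/3 = 3.3333
  s[Y,Y] = ((-3)·(-3) + (0)·(0) + (2)·(2) + (1)·(1)) / 3 = 14/3 = 4.6667
  Sample standard deviations s_i = √(s[i,i]):
  s(X) = √(3.3333) = 1.8257
  s(Y) = √(4.6667) = 2.1602

Step 3 — r_{ij} = s_{ij} / (s_i · s_j):
  r[X,X] = 1 (diagonal).
  r[X,Y] = 3.3333 / (1.8257 · 2.1602) = 3.3333 / 3.9441 = 0.8452
  r[Y,Y] = 1 (diagonal).

R is symmetric with unit diagonal. Assembling:

R = [[1, 0.8452],
 [0.8452, 1]]


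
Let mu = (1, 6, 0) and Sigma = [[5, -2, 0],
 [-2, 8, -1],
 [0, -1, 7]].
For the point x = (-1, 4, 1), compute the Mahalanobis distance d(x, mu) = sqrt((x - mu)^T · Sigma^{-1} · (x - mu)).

Step 1 — centre the observation: (x - mu) = (-2, -2, 1).

Step 2 — invert Sigma (cofactor / det for 3×3, or solve directly):
  Sigma^{-1} = [[0.2227, 0.0567, 0.0081],
 [0.0567, 0.1417, 0.0202],
 [0.0081, 0.0202, 0.1457]].

Step 3 — form the quadratic (x - mu)^T · Sigma^{-1} · (x - mu):
  Sigma^{-1} · (x - mu) = (-0.5506, -0.3765, 0.0891).
  (x - mu)^T · [Sigma^{-1} · (x - mu)] = (-2)·(-0.5506) + (-2)·(-0.3765) + (1)·(0.0891) = 1.9433.

Step 4 — take square root: d = √(1.9433) ≈ 1.394.

d(x, mu) = √(1.9433) ≈ 1.394


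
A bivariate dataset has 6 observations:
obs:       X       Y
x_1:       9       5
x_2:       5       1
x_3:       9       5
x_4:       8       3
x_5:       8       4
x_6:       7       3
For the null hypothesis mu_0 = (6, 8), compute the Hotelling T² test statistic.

Step 1 — sample mean vector:
  mean(X) = (9 + 5 + 9 + 8 + 8 + 7) / 6 = 46/6 = 7.6667
  mean(Y) = (5 + 1 + 5 + 3 + 4 + 3) / 6 = 21/6 = 3.5
  x̄ = (7.6667, 3.5),  deviation x̄ - mu_0 = (7.6667, 3.5) - (6, 8) = (1.6667, -4.5).

Step 2 — sample covariance matrix, S[i,j] = (1/(n-1)) · Σ_k (x_{k,i} - mean_i) · (x_{k,j} - mean_j), divisor n-1 = 5:
  S[X,X] = ((1.3333)·(1.3333) + (-2.6667)·(-2.6667) + (1.3333)·(1.3333) + (0.3333)·(0.3333) + (0.3333)·(0.3333) + (-0.6667)·(-0.6667)) / 5 = 11.3333/5 = 2.2667
  S[X,Y] = ((1.3333)·(1.5) + (-2.6667)·(-2.5) + (1.3333)·(1.5) + (0.3333)·(-0.5) + (0.3333)·(0.5) + (-0.6667)·(-0.5)) / 5 = 11/5 = 2.2
  S[Y,Y] = ((1.5)·(1.5) + (-2.5)·(-2.5) + (1.5)·(1.5) + (-0.5)·(-0.5) + (0.5)·(0.5) + (-0.5)·(-0.5)) / 5 = 11.5/5 = 2.3
  S = [[2.2667, 2.2],
 [2.2, 2.3]].

Step 3 — invert S. det(S) = 2.2667·2.3 - (2.2)² = 0.3733.
  S^{-1} = (1/det) · [[d, -b], [-b, a]] = [[6.1607, -5.8929],
 [-5.8929, 6.0714]].

Step 4 — quadratic form (x̄ - mu_0)^T · S^{-1} · (x̄ - mu_0):
  S^{-1} · (x̄ - mu_0) = (36.7857, -37.1429),
  (x̄ - mu_0)^T · [...] = (1.6667)·(36.7857) + (-4.5)·(-37.1429) = 228.4524.

Step 5 — scale by n: T² = 6 · 228.4524 = 1370.7143.

T² ≈ 1370.7143


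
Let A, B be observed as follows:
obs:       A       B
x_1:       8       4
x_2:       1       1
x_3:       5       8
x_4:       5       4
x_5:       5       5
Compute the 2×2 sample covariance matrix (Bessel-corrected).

Step 1 — column means:
  mean(A) = (8 + 1 + 5 + 5 + 5) / 5 = 24/5 = 4.8
  mean(B) = (4 + 1 + 8 + 4 + 5) / 5 = 22/5 = 4.4

Step 2 — sample covariance S[i,j] = (1/(n-1)) · Σ_k (x_{k,i} - mean_i) · (x_{k,j} - mean_j), with n-1 = 4.
  S[A,A] = ((3.2)·(3.2) + (-3.8)·(-3.8) + (0.2)·(0.2) + (0.2)·(0.2) + (0.2)·(0.2)) / 4 = 24.8/4 = 6.2
  S[A,B] = ((3.2)·(-0.4) + (-3.8)·(-3.4) + (0.2)·(3.6) + (0.2)·(-0.4) + (0.2)·(0.6)) / 4 = 12.4/4 = 3.1
  S[B,B] = ((-0.4)·(-0.4) + (-3.4)·(-3.4) + (3.6)·(3.6) + (-0.4)·(-0.4) + (0.6)·(0.6)) / 4 = 25.2/4 = 6.3

S is symmetric (S[j,i] = S[i,j]). Assembling:

S = [[6.2, 3.1],
 [3.1, 6.3]]


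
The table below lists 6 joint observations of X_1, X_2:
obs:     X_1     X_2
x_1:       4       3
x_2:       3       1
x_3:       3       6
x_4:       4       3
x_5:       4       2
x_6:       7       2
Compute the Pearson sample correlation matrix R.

Step 1 — column means:
  mean(X_1) = (4 + 3 + 3 + 4 + 4 + 7) / 6 = 25/6 = 4.1667
  mean(X_2) = (3 + 1 + 6 + 3 + 2 + 2) / 6 = 17/6 = 2.8333

Step 2 — sample variances and covariances s[i,j] = (1/(n-1)) · Σ_k (x_{k,i} - mean_i) · (x_{k,j} - mean_j), with n-1 = 5:
  s[X_1,X_1] = ((-0.1667)·(-0.1667) + (-1.1667)·(-1.1667) + (-1.1667)·(-1.1667) + (-0.1667)·(-0.1667) + (-0.1667)·(-0.1667) + (2.8333)·(2.8333)) / 5 = 10.8333/5 = 2.1667
  s[X_1,X_2] = ((-0.1667)·(0.1667) + (-1.1667)·(-1.8333) + (-1.1667)·(3.1667) + (-0.1667)·(0.1667) + (-0.1667)·(-0.8333) + (2.8333)·(-0.8333)) / 5 = -3.8333/5 = -0.7667
  s[X_2,X_2] = ((0.1667)·(0.1667) + (-1.8333)·(-1.8333) + (3.1667)·(3.1667) + (0.1667)·(0.1667) + (-0.8333)·(-0.8333) + (-0.8333)·(-0.8333)) / 5 = 14.8333/5 = 2.9667
  Sample standard deviations s_i = √(s[i,i]):
  s(X_1) = √(2.1667) = 1.472
  s(X_2) = √(2.9667) = 1.7224

Step 3 — r_{ij} = s_{ij} / (s_i · s_j):
  r[X_1,X_1] = 1 (diagonal).
  r[X_1,X_2] = -0.7667 / (1.472 · 1.7224) = -0.7667 / 2.5353 = -0.3024
  r[X_2,X_2] = 1 (diagonal).

R is symmetric with unit diagonal. Assembling:

R = [[1, -0.3024],
 [-0.3024, 1]]


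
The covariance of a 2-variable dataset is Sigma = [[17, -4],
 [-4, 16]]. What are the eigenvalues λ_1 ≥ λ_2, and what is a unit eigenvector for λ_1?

Step 1 — characteristic polynomial of 2×2 Sigma:
  det(Sigma - λI) = λ² - trace · λ + det = 0.
  trace = 17 + 16 = 33, det = 17·16 - (-4)² = 256.
Step 2 — discriminant:
  Δ = trace² - 4·det = 1089 - 1024 = 65.
Step 3 — eigenvalues:
  λ = (trace ± √Δ)/2 = (33 ± 8.0623)/2,
  λ_1 = 20.5311,  λ_2 = 12.4689.

Step 4 — unit eigenvector for λ_1: solve (Sigma - λ_1 I)v = 0. First row:
  (17 - 20.5311)·v_x + (-4)·v_y = 0, i.e. (-3.5311)·v_x + (-4)·v_y = 0,
  so v ∝ (b, λ_1 - a) = (-4, 3.5311); multiply by -1 so the first entry is positive: u = (4, -3.5311).
  ||u|| = √((4)² + (-3.5311)²) = √(28.4689) ≈ 5.3356,
  v_1 = u/||u|| ≈ (0.7497, -0.6618) (||v_1|| = 1).

λ_1 = 20.5311,  λ_2 = 12.4689;  v_1 ≈ (0.7497, -0.6618)


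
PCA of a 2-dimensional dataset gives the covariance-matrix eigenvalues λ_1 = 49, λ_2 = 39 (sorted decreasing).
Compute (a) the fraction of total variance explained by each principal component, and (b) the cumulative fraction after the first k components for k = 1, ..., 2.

Step 1 — total variance = trace(Sigma) = Σ λ_i = 49 + 39 = 88.

Step 2 — fraction explained by component i = λ_i / Σ λ:
  PC1: 49/88 = 0.5568
  PC2: 39/88 = 0.4432

Step 3 — cumulative fraction after k components = (λ_1 + ... + λ_k) / Σ λ:
  k = 1: 49/88 = 0.5568
  k = 2: (49 + 39)/88 = 88/88 = 1

Summary (fraction, with percent):

explained: PC1 0.5568 (55.68%), PC2 0.4432 (44.32%);  cumulative: 0.5568, 1


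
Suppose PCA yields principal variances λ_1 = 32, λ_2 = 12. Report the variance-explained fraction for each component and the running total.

Step 1 — total variance = trace(Sigma) = Σ λ_i = 32 + 12 = 44.

Step 2 — fraction explained by component i = λ_i / Σ λ:
  PC1: 32/44 = 0.7273
  PC2: 12/44 = 0.2727

Step 3 — cumulative fraction after k components = (λ_1 + ... + λ_k) / Σ λ:
  k = 1: 32/44 = 0.7273
  k = 2: (32 + 12)/44 = 44/44 = 1

Summary (fraction, with percent):

explained: PC1 0.7273 (72.73%), PC2 0.2727 (27.27%);  cumulative: 0.7273, 1


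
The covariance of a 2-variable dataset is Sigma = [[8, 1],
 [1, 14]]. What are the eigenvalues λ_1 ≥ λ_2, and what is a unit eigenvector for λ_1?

Step 1 — characteristic polynomial of 2×2 Sigma:
  det(Sigma - λI) = λ² - trace · λ + det = 0.
  trace = 8 + 14 = 22, det = 8·14 - (1)² = 111.
Step 2 — discriminant:
  Δ = trace² - 4·det = 484 - 444 = 40.
Step 3 — eigenvalues:
  λ = (trace ± √Δ)/2 = (22 ± 6.3246)/2,
  λ_1 = 14.1623,  λ_2 = 7.8377.

Step 4 — unit eigenvector for λ_1: solve (Sigma - λ_1 I)v = 0. First row:
  (8 - 14.1623)·v_x + (1)·v_y = 0, i.e. (-6.1623)·v_x + (1)·v_y = 0,
  so v ∝ (b, λ_1 - a) = (1, 6.1623) = u.
  ||u|| = √((1)² + (6.1623)²) = √(38.9737) ≈ 6.2429,
  v_1 = u/||u|| ≈ (0.1602, 0.9871) (||v_1|| = 1).

λ_1 = 14.1623,  λ_2 = 7.8377;  v_1 ≈ (0.1602, 0.9871)


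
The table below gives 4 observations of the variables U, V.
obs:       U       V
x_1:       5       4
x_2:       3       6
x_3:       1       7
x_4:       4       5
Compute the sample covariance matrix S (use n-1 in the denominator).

Step 1 — column means:
  mean(U) = (5 + 3 + 1 + 4) / 4 = 13/4 = 3.25
  mean(V) = (4 + 6 + 7 + 5) / 4 = 22/4 = 5.5

Step 2 — sample covariance S[i,j] = (1/(n-1)) · Σ_k (x_{k,i} - mean_i) · (x_{k,j} - mean_j), with n-1 = 3.
  S[U,U] = ((1.75)·(1.75) + (-0.25)·(-0.25) + (-2.25)·(-2.25) + (0.75)·(0.75)) / 3 = 8.75/3 = 2.9167
  S[U,V] = ((1.75)·(-1.5) + (-0.25)·(0.5) + (-2.25)·(1.5) + (0.75)·(-0.5)) / 3 = -6.5/3 = -2.1667
  S[V,V] = ((-1.5)·(-1.5) + (0.5)·(0.5) + (1.5)·(1.5) + (-0.5)·(-0.5)) / 3 = 5/3 = 1.6667

S is symmetric (S[j,i] = S[i,j]). Assembling:

S = [[2.9167, -2.1667],
 [-2.1667, 1.6667]]


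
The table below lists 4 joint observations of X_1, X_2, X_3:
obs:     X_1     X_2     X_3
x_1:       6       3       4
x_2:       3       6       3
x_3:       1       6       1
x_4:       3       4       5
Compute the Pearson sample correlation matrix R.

Step 1 — column means:
  mean(X_1) = (6 + 3 + 1 + 3) / 4 = 13/4 = 3.25
  mean(X_2) = (3 + 6 + 6 + 4) / 4 = 19/4 = 4.75
  mean(X_3) = (4 + 3 + 1 + 5) / 4 = 13/4 = 3.25

Step 2 — sample variances and covariances s[i,j] = (1/(n-1)) · Σ_k (x_{k,i} - mean_i) · (x_{k,j} - mean_j), with n-1 = 3:
  s[X_1,X_1] = ((2.75)·(2.75) + (-0.25)·(-0.25) + (-2.25)·(-2.25) + (-0.25)·(-0.25)) / 3 = 12.75/3 = 4.25
  s[X_1,X_2] = ((2.75)·(-1.75) + (-0.25)·(1.25) + (-2.25)·(1.25) + (-0.25)·(-0.75)) / 3 = -7.75/3 = -2.5833
  s[X_1,X_3] = ((2.75)·(0.75) + (-0.25)·(-0.25) + (-2.25)·(-2.25) + (-0.25)·(1.75)) / 3 = 6.75/3 = 2.25
  s[X_2,X_2] = ((-1.75)·(-1.75) + (1.25)·(1.25) + (1.25)·(1.25) + (-0.75)·(-0.75)) / 3 = 6.75/3 = 2.25
  s[X_2,X_3] = ((-1.75)·(0.75) + (1.25)·(-0.25) + (1.25)·(-2.25) + (-0.75)·(1.75)) / 3 = -5.75/3 = -1.9167
  s[X_3,X_3] = ((0.75)·(0.75) + (-0.25)·(-0.25) + (-2.25)·(-2.25) + (1.75)·(1.75)) / 3 = 8.75/3 = 2.9167
  Sample standard deviations s_i = √(s[i,i]):
  s(X_1) = √(4.25) = 2.0616
  s(X_2) = √(2.25) = 1.5
  s(X_3) = √(2.9167) = 1.7078

Step 3 — r_{ij} = s_{ij} / (s_i · s_j):
  r[X_1,X_1] = 1 (diagonal).
  r[X_1,X_2] = -2.5833 / (2.0616 · 1.5) = -2.5833 / 3.0923 = -0.8354
  r[X_1,X_3] = 2.25 / (2.0616 · 1.7078) = 2.25 / 3.5208 = 0.6391
  r[X_2,X_2] = 1 (diagonal).
  r[X_2,X_3] = -1.9167 / (1.5 · 1.7078) = -1.9167 / 2.5617 = -0.7482
  r[X_3,X_3] = 1 (diagonal).

R is symmetric with unit diagonal. Assembling:

R = [[1, -0.8354, 0.6391],
 [-0.8354, 1, -0.7482],
 [0.6391, -0.7482, 1]]
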